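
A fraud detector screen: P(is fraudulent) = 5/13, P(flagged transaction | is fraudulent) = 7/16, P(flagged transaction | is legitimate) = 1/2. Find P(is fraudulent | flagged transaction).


P(A) = P(A|B)P(B) + P(A|B')P(B') = 7/16*5/13 + 1/2*8/13 = 99/208
P(B|A) = P(A|B)P(B)/P(A) = (35/208)/(99/208) = 35/99

35/99


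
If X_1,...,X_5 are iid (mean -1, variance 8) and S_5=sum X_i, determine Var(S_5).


By independence, Var(S_n) = n*Var(X_1) = 5*8 = 40

40


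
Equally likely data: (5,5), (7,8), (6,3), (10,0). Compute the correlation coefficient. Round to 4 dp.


Cov(X,Y) = -3.2500, Var(X) = 3.5000, Var(Y) = 8.5000
rho = Cov/(sqrt(VarX)*sqrt(VarY)) = -0.5959

-0.5959


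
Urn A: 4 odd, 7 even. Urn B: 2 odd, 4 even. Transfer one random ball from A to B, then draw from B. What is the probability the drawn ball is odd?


P(transfer odd) = 4/11; P(transfer even) = 7/11
If odd transferred: Urn II has 3 odd of 7, so P(odd|odd moved) = 3/7
If even transferred: Urn II has 2 odd of 7, so P(odd|even moved) = 2/7
By total probability: P(odd) = 4/11*3/7 + 7/11*2/7 = 26/77

26/77


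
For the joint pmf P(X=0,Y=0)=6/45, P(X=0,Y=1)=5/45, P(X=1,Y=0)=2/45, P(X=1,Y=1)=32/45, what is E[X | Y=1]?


P(Y=1) = 37/45
E[X|Y=1] = (0*5 + 1*32)/37 = 32/37

32/37


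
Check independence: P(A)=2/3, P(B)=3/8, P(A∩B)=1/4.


P(A)*P(B) = 2/3*3/8 = 1/4
P(A∩B) = 1/4, which equals P(A)P(B), so independent

Yes, A and B are independent


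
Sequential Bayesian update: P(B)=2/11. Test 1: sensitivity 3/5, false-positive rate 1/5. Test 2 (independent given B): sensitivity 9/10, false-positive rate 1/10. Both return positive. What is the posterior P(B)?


After test 1: P(+) = 3/5*2/11 + 1/5*9/11 = 3/11
P(B|+) = (6/55)/(3/11) = 2/5
After test 2 (use post1 as new prior): P(+) = 9/10*2/5 + 1/10*3/5 = 21/50
P(B|+,+) = (9/25)/(21/50) = 6/7

6/7


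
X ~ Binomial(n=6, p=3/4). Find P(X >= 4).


P(X>=4) = P(X=4) + P(X=5) + P(X=6)
= 1215/4096 + 729/2048 + 729/4096
= 1701/2048

1701/2048


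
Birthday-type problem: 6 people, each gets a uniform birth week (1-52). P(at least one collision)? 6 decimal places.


P(all different) = prod((52-i)/52 for i=0..5) = 0.741410
P(at least one match) = 1 - 0.741410 = 0.258590

0.258590


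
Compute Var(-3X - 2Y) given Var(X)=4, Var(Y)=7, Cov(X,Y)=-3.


Var(-3X - 2Y) = (-3)^2*Var(X) + (-2)^2*Var(Y) + 2*(-3)*(-2)*Cov(X,Y)
= 9*4 + 4*7 + 12*(-3)
= 36 + 28 - 36 = 28

28


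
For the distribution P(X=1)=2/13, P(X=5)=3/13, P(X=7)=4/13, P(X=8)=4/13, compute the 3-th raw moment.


E[X^3] = sum(x^3 * P(x))
= 1*2/13 + 125*3/13 + 343*4/13 + 512*4/13
= 3797/13

3797/13


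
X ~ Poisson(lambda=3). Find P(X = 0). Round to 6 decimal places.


P(X=0) = e^(-3) * 3^0 / 0!
≈ 0.04978706837 * 1 / 1
≈ 0.049787

0.049787


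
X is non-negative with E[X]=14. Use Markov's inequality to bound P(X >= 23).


Markov: P(X >= a) <= E[X]/a
P(X >= 23) <= 14/23

14/23


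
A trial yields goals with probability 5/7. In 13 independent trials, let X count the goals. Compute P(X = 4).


P(X=4) = C(13,4) * p^4 * (1-p)^9
= 715 * 625/2401 * 512/40353607
= 228800000/96889010407

228800000/96889010407


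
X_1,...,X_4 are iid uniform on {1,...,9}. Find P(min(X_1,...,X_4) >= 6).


P(min >= 6) = P(all X_i >= 6) = (P(X_1 >= 6))^4
= (4/9)^4 = 256/6561

256/6561


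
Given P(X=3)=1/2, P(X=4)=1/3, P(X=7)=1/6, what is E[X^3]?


E[X^3] = sum(g(x)*P(x))
= 27*1/2 + 64*1/3 + 343*1/6
= 92

92


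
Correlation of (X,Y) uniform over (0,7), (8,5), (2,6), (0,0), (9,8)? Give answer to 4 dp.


Cov(X,Y) = 5.0400, Var(X) = 15.3600, Var(Y) = 7.7600
rho = Cov/(sqrt(VarX)*sqrt(VarY)) = 0.4616

0.4616


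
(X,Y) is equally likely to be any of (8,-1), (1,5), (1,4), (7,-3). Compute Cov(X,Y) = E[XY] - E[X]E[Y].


E[X]=17/4, E[Y]=5/4, E[XY]=-5
Cov(X,Y) = E[XY] - E[X]E[Y] = -5 - 17/4*5/4 = -165/16

-165/16


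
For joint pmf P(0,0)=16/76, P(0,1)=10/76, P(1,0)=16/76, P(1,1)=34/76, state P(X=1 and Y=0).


Read from table: P(X=1, Y=0) = 16/76 = 4/19

4/19


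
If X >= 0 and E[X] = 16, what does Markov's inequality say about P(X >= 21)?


Markov: P(X >= a) <= E[X]/a
P(X >= 21) <= 16/21

16/21


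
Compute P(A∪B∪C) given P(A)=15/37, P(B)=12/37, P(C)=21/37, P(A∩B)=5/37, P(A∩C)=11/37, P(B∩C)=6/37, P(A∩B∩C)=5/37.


P(A∪B∪C) = P(A)+P(B)+P(C) - P(AB)-P(AC)-P(BC) + P(ABC)
= 15/37+12/37+21/37 - 5/37-11/37-6/37 + 5/37
= 31/37

31/37


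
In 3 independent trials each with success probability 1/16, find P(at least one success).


P(at least one) = 1 - P(none)
P(none) = (1 - 1/16)^3 = (15/16)^3 = 3375/4096
P(at least one) = 1 - 3375/4096 = 721/4096

721/4096


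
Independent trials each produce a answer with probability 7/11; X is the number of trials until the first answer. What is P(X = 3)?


P(X=3) = (1-p)^2 * p = (4/11)^2 * 7/11
= 16/121 * 7/11 = 112/1331

112/1331


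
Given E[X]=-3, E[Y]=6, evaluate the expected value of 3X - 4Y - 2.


E[3X - 4Y - 2] = 3*E[X] - 4*E[Y] - 2
= (3)*(-3) + (-4)*(6) + (-2)
= -9 - 24 - 2 = -35

-35


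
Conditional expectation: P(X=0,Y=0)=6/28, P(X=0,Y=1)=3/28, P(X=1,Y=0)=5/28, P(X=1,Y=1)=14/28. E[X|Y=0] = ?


P(Y=0) = 11/28
E[X|Y=0] = (0*6 + 1*5)/11 = 5/11

5/11


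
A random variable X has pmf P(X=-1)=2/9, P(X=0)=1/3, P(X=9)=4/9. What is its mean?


E[X] = sum(x * P(x))
= -1*2/9 + 0*1/3 + 9*4/9
= 34/9

34/9


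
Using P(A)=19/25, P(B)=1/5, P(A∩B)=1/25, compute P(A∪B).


P(A∪B) = P(A) + P(B) - P(A∩B)
= 19/25 + 1/5 - 1/25 = 23/25

23/25


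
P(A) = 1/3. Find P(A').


P(A') = 1 - P(A) = 1 - 1/3 = 2/3

2/3


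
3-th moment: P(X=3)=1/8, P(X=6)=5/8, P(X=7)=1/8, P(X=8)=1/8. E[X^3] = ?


E[X^3] = sum(x^3 * P(x))
= 27*1/8 + 216*5/8 + 343*1/8 + 512*1/8
= 981/4

981/4


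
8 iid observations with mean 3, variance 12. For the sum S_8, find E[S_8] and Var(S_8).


E[S_n] = n*mu = 8*3 = 24
Var(S_n) = n*sigma^2 = 8*12 = 96

E[S_8]=24, Var(S_8)=96


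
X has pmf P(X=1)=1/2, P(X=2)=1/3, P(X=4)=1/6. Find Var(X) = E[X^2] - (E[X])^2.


E[X] = 11/6, E[X^2] = 9/2
Var(X) = E[X^2] - (E[X])^2 = 9/2 - (11/6)^2 = 41/36

41/36


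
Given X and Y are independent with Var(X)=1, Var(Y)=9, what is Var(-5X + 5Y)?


Independence => Cov(X,Y)=0
Var(-5X + 5Y) = (-5)^2*Var(X) + 5^2*Var(Y)
= 25*1 + 25*9 = 250

250


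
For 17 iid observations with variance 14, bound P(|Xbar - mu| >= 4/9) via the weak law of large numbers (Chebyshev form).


Var(Xbar) = Var(X)/n = 14/17
Chebyshev: P(|Xbar-mu| >= 4/9) <= Var(Xbar)/(4/9)^2 = (14/17)/(16/81) = 567/136
Bound exceeds 1, so trivial bound: 1

1


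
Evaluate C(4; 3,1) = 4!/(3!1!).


4! = 24
Denominator: 3!=6 * 1!=1
Coefficient = 24 / 6 = 4

4


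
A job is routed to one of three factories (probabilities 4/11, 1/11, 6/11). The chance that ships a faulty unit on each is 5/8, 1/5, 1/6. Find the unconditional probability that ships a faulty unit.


P(A) = P(A|B1)P(B1) + P(A|B2)P(B2) + P(A|B3)P(B3)
= 5/8*4/11 + 1/5*1/11 + 1/6*6/11
= 5/22 + 1/55 + 1/11 = 37/110

37/110


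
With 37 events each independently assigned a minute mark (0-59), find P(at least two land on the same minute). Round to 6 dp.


P(all different) = prod((60-i)/60 for i=0..36) = 0.000001
P(at least one match) = 1 - 0.000001 = 0.999999

0.999999


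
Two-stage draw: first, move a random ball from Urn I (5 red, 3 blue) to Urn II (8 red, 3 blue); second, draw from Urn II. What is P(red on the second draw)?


P(transfer red) = 5/8; P(transfer blue) = 3/8
If red transferred: Urn II has 9 red of 12, so P(red|red moved) = 3/4
If blue transferred: Urn II has 8 red of 12, so P(red|blue moved) = 2/3
By total probability: P(red) = 5/8*3/4 + 3/8*2/3 = 23/32

23/32


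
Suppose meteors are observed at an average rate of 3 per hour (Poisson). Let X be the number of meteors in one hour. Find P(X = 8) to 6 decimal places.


P(X=8) = e^(-3) * 3^8 / 8!
≈ 0.04978706837 * 6561 / 40320
≈ 0.008102

0.008102


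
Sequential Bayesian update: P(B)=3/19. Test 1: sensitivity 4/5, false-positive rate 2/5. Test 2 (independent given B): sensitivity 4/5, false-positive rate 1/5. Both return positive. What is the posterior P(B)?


After test 1: P(+) = 4/5*3/19 + 2/5*16/19 = 44/95
P(B|+) = (12/95)/(44/95) = 3/11
After test 2 (use post1 as new prior): P(+) = 4/5*3/11 + 1/5*8/11 = 4/11
P(B|+,+) = (12/55)/(4/11) = 3/5

3/5


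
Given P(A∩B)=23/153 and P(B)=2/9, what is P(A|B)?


P(A|B) = P(A∩B)/P(B) = (23/153)/(34/153) = 23/34

23/34


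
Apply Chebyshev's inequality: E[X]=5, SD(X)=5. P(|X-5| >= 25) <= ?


k = 25/5 = 5
Chebyshev: P(|X-mu| >= k*sigma) <= 1/k^2 = 1/5^2 = 1/25

1/25


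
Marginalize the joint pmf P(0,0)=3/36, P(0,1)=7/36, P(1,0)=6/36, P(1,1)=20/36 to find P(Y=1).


P(Y=1) = P(0,1)+P(1,1) = 7/36 + 20/36 = 27/36 = 3/4

3/4


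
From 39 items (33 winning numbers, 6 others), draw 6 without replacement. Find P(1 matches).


P(X=1) = C(33,1)*C(6,5) / C(39,6)
= 33*6 / 3262623
= 198/3262623 = 66/1087541

66/1087541


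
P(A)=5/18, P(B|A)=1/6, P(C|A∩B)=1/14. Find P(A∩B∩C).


P(A∩B∩C) = P(A) * P(B|A) * P(C|A∩B)
= 5/18 * 1/6 * 1/14
= 5/108 * 1/14 = 5/1512

5/1512


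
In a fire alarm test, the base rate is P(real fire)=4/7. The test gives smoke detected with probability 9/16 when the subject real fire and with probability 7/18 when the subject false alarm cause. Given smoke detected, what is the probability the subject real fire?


P(A) = P(A|B)P(B) + P(A|B')P(B') = 9/16*4/7 + 7/18*3/7 = 41/84
P(B|A) = P(A|B)P(B)/P(A) = (9/28)/(41/84) = 27/41

27/41


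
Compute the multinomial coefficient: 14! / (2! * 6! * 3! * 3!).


14! = 87178291200
Denominator: 2!=2 * 6!=720 * 3!=6 * 3!=6
Coefficient = 87178291200 / 51840 = 1681680

1681680


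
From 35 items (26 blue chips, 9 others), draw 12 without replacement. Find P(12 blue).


P(X=12) = C(26,12)*C(9,0) / C(35,12)
= 9657700*1 / 834451800
= 9657700/834451800 = 437/37758

437/37758


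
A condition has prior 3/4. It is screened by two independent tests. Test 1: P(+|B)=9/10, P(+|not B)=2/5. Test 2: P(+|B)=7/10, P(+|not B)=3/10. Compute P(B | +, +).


After test 1: P(+) = 9/10*3/4 + 2/5*1/4 = 31/40
P(B|+) = (27/40)/(31/40) = 27/31
After test 2 (use post1 as new prior): P(+) = 7/10*27/31 + 3/10*4/31 = 201/310
P(B|+,+) = (189/310)/(201/310) = 63/67

63/67


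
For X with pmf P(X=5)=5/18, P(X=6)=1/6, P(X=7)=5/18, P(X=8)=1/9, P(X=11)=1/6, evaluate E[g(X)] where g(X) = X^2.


E[X^2] = sum(g(x)*P(x))
= 25*5/18 + 36*1/6 + 49*5/18 + 64*1/9 + 121*1/6
= 323/6

323/6


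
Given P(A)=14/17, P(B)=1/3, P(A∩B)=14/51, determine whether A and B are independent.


P(A)*P(B) = 14/17*1/3 = 14/51
P(A∩B) = 14/51, which equals P(A)P(B), so independent

Yes, A and B are independent


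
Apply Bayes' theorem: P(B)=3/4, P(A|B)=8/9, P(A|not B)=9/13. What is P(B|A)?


P(A) = P(A|B)P(B) + P(A|B')P(B') = 8/9*3/4 + 9/13*1/4 = 131/156
P(B|A) = P(A|B)P(B)/P(A) = (2/3)/(131/156) = 104/131

104/131


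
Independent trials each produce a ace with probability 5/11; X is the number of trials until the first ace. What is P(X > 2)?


P(X > 2) = P(first 2 trials all fail) = (1-p)^2 = (6/11)^2 = 36/121

36/121


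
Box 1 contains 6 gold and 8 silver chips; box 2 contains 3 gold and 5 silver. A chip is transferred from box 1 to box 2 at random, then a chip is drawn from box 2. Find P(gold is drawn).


P(transfer gold) = 6/14 = 3/7; P(transfer silver) = 4/7
If gold transferred: Urn II has 4 gold of 9, so P(gold|gold moved) = 4/9
If silver transferred: Urn II has 3 gold of 9, so P(gold|silver moved) = 1/3
By total probability: P(gold) = 3/7*4/9 + 4/7*1/3 = 8/21

8/21


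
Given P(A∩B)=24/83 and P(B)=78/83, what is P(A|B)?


P(A|B) = P(A∩B)/P(B) = (24/83)/(78/83) = 24/78 = 4/13

4/13


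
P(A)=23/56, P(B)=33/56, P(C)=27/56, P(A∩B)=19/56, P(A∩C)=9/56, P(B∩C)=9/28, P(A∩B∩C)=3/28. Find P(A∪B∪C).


P(A∪B∪C) = P(A)+P(B)+P(C) - P(AB)-P(AC)-P(BC) + P(ABC)
= 23/56+33/56+27/56 - 19/56-9/56-9/28 + 3/28
= 43/56

43/56


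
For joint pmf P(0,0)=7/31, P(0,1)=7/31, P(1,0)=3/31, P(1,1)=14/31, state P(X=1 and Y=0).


Read from table: P(X=1, Y=0) = 3/31

3/31


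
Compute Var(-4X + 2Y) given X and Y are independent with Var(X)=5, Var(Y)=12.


Independence => Cov(X,Y)=0
Var(-4X + 2Y) = (-4)^2*Var(X) + 2^2*Var(Y)
= 16*5 + 4*12 = 128

128


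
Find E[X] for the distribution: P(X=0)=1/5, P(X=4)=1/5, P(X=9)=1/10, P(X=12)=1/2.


E[X] = sum(x * P(x))
= 0*1/5 + 4*1/5 + 9*1/10 + 12*1/2
= 77/10

77/10


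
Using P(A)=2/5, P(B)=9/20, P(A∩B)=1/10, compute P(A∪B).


P(A∪B) = P(A) + P(B) - P(A∩B)
= 2/5 + 9/20 - 1/10 = 3/4

3/4


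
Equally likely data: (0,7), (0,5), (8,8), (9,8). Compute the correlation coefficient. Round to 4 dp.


Cov(X,Y) = 4.2500, Var(X) = 18.1875, Var(Y) = 1.5000
rho = Cov/(sqrt(VarX)*sqrt(VarY)) = 0.8137

0.8137


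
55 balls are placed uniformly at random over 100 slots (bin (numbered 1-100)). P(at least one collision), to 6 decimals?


P(all different) = prod((100-i)/100 for i=0..54) = 0.000000
P(at least one match) = 1 - 0.000000 = 1.000000

1.000000


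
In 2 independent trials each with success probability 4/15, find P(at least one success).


P(at least one) = 1 - P(none)
P(none) = (1 - 4/15)^2 = (11/15)^2 = 121/225
P(at least one) = 1 - 121/225 = 104/225

104/225


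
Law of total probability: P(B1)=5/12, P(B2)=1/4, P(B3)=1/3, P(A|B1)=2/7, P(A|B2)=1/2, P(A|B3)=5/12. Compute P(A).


P(A) = P(A|B1)P(B1) + P(A|B2)P(B2) + P(A|B3)P(B3)
= 2/7*5/12 + 1/2*1/4 + 5/12*1/3
= 5/42 + 1/8 + 5/36 = 193/504

193/504


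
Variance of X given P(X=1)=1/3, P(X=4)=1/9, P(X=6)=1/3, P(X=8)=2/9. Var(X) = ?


E[X] = 41/9, E[X^2] = 85/3
Var(X) = E[X^2] - (E[X])^2 = 85/3 - (41/9)^2 = 614/81

614/81


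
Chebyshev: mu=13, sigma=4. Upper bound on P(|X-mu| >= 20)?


k = 20/4 = 5
Chebyshev: P(|X-mu| >= k*sigma) <= 1/k^2 = 1/5^2 = 1/25

1/25


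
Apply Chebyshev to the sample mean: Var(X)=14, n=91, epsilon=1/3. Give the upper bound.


Var(Xbar) = Var(X)/n = 14/91
Chebyshev: P(|Xbar-mu| >= 1/3) <= Var(Xbar)/(1/3)^2 = (2/13)/(1/9) = 18/13
Bound exceeds 1, so trivial bound: 1

1


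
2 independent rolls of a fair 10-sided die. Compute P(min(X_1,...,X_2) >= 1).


P(min >= 1) = P(all X_i >= 1) = (P(X_1 >= 1))^2
= (10/10)^2 = 1^2 = 1

1


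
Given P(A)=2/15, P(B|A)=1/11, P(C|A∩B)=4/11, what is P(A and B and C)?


P(A∩B∩C) = P(A) * P(B|A) * P(C|A∩B)
= 2/15 * 1/11 * 4/11
= 2/165 * 4/11 = 8/1815

8/1815


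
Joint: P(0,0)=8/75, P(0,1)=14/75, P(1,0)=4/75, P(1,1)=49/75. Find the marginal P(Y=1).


P(Y=1) = P(0,1)+P(1,1) = 14/75 + 49/75 = 63/75 = 21/25

21/25


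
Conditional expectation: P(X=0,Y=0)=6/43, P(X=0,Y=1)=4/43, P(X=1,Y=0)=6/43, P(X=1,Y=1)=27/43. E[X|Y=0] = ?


P(Y=0) = 12/43
E[X|Y=0] = (0*6 + 1*6)/12 = 6/12 = 1/2

1/2


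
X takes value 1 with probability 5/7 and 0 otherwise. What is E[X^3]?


For Bernoulli: X in {0,1}
E[X^3] = 0^3*(1-5/7) + 1^3*5/7 = 5/7

5/7


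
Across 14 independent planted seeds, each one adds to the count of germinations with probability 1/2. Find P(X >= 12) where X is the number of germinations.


P(X>=12) = P(X=12) + P(X=13) + P(X=14)
= 91/16384 + 7/8192 + 1/16384
= 53/8192

53/8192


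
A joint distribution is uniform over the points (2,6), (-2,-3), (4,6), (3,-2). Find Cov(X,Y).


E[X]=7/4, E[Y]=7/4, E[XY]=9
Cov(X,Y) = E[XY] - E[X]E[Y] = 9 - 7/4*7/4 = 95/16

95/16


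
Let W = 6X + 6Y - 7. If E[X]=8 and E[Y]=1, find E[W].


E[6X + 6Y - 7] = 6*E[X] + 6*E[Y] - 7
= (6)*(8) + (6)*(1) + (-7)
= 48 + 6 - 7 = 47

47


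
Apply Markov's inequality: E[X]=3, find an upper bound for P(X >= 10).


Markov: P(X >= a) <= E[X]/a
P(X >= 10) <= 3/10

3/10


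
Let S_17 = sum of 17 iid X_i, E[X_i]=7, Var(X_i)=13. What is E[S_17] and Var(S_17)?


E[S_n] = n*mu = 17*7 = 119
Var(S_n) = n*sigma^2 = 17*13 = 221

E[S_17]=119, Var(S_17)=221


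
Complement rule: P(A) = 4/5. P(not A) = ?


P(A') = 1 - P(A) = 1 - 4/5 = 1/5

1/5


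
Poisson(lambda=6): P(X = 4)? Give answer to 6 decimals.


P(X=4) = e^(-6) * 6^4 / 4!
≈ 0.002478752177 * 1296 / 24
≈ 0.133853

0.133853


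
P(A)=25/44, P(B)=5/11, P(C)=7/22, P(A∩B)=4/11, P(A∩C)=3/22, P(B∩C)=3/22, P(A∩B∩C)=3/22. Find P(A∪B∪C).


P(A∪B∪C) = P(A)+P(B)+P(C) - P(AB)-P(AC)-P(BC) + P(ABC)
= 25/44+5/11+7/22 - 4/11-3/22-3/22 + 3/22
= 37/44

37/44


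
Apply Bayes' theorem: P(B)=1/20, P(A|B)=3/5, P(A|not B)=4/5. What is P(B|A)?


P(A) = P(A|B)P(B) + P(A|B')P(B') = 3/5*1/20 + 4/5*19/20 = 79/100
P(B|A) = P(A|B)P(B)/P(A) = (3/100)/(79/100) = 3/79

3/79


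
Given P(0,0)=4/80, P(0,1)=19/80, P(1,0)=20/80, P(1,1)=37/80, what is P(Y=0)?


P(Y=0) = P(0,0)+P(1,0) = 4/80 + 20/80 = 24/80 = 3/10

3/10


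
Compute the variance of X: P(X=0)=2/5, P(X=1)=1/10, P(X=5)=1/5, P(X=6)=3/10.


E[X] = 29/10, E[X^2] = 159/10
Var(X) = E[X^2] - (E[X])^2 = 159/10 - (29/10)^2 = 749/100

749/100


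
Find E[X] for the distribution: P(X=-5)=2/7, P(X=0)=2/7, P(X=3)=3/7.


E[X] = sum(x * P(x))
= -5*2/7 + 0*2/7 + 3*3/7
= -1/7

-1/7


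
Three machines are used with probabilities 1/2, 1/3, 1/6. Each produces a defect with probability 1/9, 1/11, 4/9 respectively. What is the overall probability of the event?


P(A) = P(A|B1)P(B1) + P(A|B2)P(B2) + P(A|B3)P(B3)
= 1/9*1/2 + 1/11*1/3 + 4/9*1/6
= 1/18 + 1/33 + 2/27 = 95/594

95/594


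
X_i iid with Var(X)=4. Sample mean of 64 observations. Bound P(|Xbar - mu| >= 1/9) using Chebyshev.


Var(Xbar) = Var(X)/n = 4/64
Chebyshev: P(|Xbar-mu| >= 1/9) <= Var(Xbar)/(1/9)^2 = (1/16)/(1/81) = 81/16
Bound exceeds 1, so trivial bound: 1

1


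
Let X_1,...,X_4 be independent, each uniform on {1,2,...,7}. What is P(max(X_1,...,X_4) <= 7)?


P(max <= 7) = P(all X_i <= 7) = (P(X_1 <= 7))^4
= (7/7)^4 = 1^4 = 1

1


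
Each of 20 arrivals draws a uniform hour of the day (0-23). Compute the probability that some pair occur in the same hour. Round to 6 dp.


P(all different) = prod((24-i)/24 for i=0..19) = 0.000006
P(at least one match) = 1 - 0.000006 = 0.999994

0.999994


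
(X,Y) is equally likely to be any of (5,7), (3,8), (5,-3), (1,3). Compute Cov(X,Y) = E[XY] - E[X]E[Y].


E[X]=7/2, E[Y]=15/4, E[XY]=47/4
Cov(X,Y) = E[XY] - E[X]E[Y] = 47/4 - 7/2*15/4 = -11/8

-11/8


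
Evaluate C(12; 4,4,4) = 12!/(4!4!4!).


12! = 479001600
Denominator: 4!=24 * 4!=24 * 4!=24
Coefficient = 479001600 / 13824 = 34650

34650


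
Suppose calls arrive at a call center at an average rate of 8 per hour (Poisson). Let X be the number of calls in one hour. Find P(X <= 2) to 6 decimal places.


P(X<=2) = e^(-8)*8^0/0! + e^(-8)*8^1/1! + e^(-8)*8^2/2!
≈ 0.0003354626 + 0.0026837010 + 0.0107348041
= 0.0137539677
≈ 0.013754

0.013754


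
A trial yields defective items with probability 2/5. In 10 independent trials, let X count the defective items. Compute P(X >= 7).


P(X>=7) = P(X=7) + P(X=8) + P(X=9) + P(X=10)
= 82944/1953125 + 20736/1953125 + 3072/1953125 + 1024/9765625
= 534784/9765625

534784/9765625


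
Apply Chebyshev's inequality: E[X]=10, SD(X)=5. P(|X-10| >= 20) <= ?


k = 20/5 = 4
Chebyshev: P(|X-mu| >= k*sigma) <= 1/k^2 = 1/4^2 = 1/16

1/16


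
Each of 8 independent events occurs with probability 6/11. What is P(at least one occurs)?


P(at least one) = 1 - P(none)
P(none) = (1 - 6/11)^8 = (5/11)^8 = 390625/214358881
P(at least one) = 1 - 390625/214358881 = 213968256/214358881

213968256/214358881


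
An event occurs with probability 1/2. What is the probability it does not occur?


P(A') = 1 - P(A) = 1 - 1/2 = 1/2

1/2


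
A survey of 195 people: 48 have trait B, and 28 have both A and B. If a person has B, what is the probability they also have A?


P(A|B) = P(A∩B)/P(B) = (28/195)/(48/195) = 28/48 = 7/12

7/12


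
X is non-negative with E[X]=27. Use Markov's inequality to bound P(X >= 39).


Markov: P(X >= a) <= E[X]/a
P(X >= 39) <= 27/39 = 9/13

9/13


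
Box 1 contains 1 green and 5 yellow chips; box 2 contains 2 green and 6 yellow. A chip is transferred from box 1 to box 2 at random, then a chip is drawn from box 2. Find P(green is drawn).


P(transfer green) = 1/6; P(transfer yellow) = 5/6
If green transferred: Urn II has 3 green of 9, so P(green|green moved) = 1/3
If yellow transferred: Urn II has 2 green of 9, so P(green|yellow moved) = 2/9
By total probability: P(green) = 1/6*1/3 + 5/6*2/9 = 13/54

13/54


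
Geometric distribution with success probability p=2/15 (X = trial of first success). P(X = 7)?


P(X=7) = (1-p)^6 * p = (13/15)^6 * 2/15
= 4826809/11390625 * 2/15 = 9653618/170859375

9653618/170859375


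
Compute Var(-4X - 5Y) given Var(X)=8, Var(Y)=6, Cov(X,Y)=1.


Var(-4X - 5Y) = (-4)^2*Var(X) + (-5)^2*Var(Y) + 2*(-4)*(-5)*Cov(X,Y)
= 16*8 + 25*6 + 40*1
= 128 + 150 + 40 = 318

318


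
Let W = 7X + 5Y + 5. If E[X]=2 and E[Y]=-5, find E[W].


E[7X + 5Y + 5] = 7*E[X] + 5*E[Y] + 5
= (7)*(2) + (5)*(-5) + (5)
= 14 - 25 + 5 = -6

-6


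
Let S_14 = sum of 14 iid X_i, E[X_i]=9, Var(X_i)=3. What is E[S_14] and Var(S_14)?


E[S_n] = n*mu = 14*9 = 126
Var(S_n) = n*sigma^2 = 14*3 = 42

E[S_14]=126, Var(S_14)=42


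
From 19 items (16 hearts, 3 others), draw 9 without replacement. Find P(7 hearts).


P(X=7) = C(16,7)*C(3,2) / C(19,9)
= 11440*3 / 92378
= 34320/92378 = 120/323

120/323


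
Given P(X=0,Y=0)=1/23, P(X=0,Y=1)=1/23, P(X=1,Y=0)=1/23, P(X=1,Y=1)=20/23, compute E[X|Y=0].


P(Y=0) = 2/23
E[X|Y=0] = (0*1 + 1*1)/2 = 1/2

1/2


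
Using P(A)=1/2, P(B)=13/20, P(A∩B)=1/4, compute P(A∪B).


P(A∪B) = P(A) + P(B) - P(A∩B)
= 1/2 + 13/20 - 1/4 = 9/10

9/10


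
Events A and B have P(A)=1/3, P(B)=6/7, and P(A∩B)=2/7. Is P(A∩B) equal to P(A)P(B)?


P(A)*P(B) = 1/3*6/7 = 2/7
P(A∩B) = 2/7, which equals P(A)P(B), so independent

Yes, A and B are independent


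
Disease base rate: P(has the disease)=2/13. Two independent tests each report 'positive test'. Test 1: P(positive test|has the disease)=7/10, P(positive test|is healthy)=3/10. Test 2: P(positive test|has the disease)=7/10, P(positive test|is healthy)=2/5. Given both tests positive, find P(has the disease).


After test 1: P(+) = 7/10*2/13 + 3/10*11/13 = 47/130
P(B|+) = (7/65)/(47/130) = 14/47
After test 2 (use post1 as new prior): P(+) = 7/10*14/47 + 2/5*33/47 = 23/47
P(B|+,+) = (49/235)/(23/47) = 49/115

49/115


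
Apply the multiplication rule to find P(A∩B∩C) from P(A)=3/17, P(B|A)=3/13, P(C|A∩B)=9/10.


P(A∩B∩C) = P(A) * P(B|A) * P(C|A∩B)
= 3/17 * 3/13 * 9/10
= 9/221 * 9/10 = 81/2210

81/2210


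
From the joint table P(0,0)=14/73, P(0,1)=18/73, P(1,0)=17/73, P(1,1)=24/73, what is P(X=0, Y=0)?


Read from table: P(X=0, Y=0) = 14/73

14/73


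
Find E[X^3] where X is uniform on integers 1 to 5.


E[X^3] = (1/5) * sum(x^3 for x=1..5)
= 225/5 = 45

45


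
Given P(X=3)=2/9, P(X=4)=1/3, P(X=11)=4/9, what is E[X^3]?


E[X^3] = sum(g(x)*P(x))
= 27*2/9 + 64*1/3 + 1331*4/9
= 5570/9

5570/9


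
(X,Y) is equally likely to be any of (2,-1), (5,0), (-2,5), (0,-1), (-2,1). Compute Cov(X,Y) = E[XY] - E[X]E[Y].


E[X]=3/5, E[Y]=4/5, E[XY]=-14/5
Cov(X,Y) = E[XY] - E[X]E[Y] = -14/5 - 3/5*4/5 = -82/25

-82/25


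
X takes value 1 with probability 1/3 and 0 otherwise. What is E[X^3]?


For Bernoulli: X in {0,1}
E[X^3] = 0^3*(1-1/3) + 1^3*1/3 = 1/3

1/3


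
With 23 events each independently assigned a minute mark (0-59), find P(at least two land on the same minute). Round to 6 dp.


P(all different) = prod((60-i)/60 for i=0..22) = 0.007655
P(at least one match) = 1 - 0.007655 = 0.992345

0.992345


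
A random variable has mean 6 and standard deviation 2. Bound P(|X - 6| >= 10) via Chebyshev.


k = 10/2 = 5
Chebyshev: P(|X-mu| >= k*sigma) <= 1/k^2 = 1/5^2 = 1/25

1/25


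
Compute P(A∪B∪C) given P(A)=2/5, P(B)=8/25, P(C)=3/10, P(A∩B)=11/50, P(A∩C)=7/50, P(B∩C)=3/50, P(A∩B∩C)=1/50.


P(A∪B∪C) = P(A)+P(B)+P(C) - P(AB)-P(AC)-P(BC) + P(ABC)
= 2/5+8/25+3/10 - 11/50-7/50-3/50 + 1/50
= 31/50

31/50


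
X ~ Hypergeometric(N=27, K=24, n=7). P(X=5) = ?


P(X=5) = C(24,5)*C(3,2) / C(27,7)
= 42504*3 / 888030
= 127512/888030 = 28/195

28/195


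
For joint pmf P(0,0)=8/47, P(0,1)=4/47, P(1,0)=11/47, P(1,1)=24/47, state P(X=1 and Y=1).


Read from table: P(X=1, Y=1) = 24/47

24/47


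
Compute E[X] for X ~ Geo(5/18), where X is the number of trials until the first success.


For geometric (trials until first success), E[X] = 1/p = 1/(5/18) = 18/5

18/5


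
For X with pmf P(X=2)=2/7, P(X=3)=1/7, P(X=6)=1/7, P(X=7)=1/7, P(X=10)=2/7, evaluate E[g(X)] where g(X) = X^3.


E[X^3] = sum(g(x)*P(x))
= 8*2/7 + 27*1/7 + 216*1/7 + 343*1/7 + 1000*2/7
= 2602/7

2602/7


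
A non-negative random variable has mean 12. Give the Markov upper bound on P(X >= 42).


Markov: P(X >= a) <= E[X]/a
P(X >= 42) <= 12/42 = 2/7

2/7


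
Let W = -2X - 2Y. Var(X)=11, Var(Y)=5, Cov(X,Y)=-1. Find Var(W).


Var(-2X - 2Y) = (-2)^2*Var(X) + (-2)^2*Var(Y) + 2*(-2)*(-2)*Cov(X,Y)
= 4*11 + 4*5 + 8*(-1)
= 44 + 20 - 8 = 56

56


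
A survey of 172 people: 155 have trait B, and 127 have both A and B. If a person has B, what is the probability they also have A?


P(A|B) = P(A∩B)/P(B) = (127/172)/(155/172) = 127/155

127/155


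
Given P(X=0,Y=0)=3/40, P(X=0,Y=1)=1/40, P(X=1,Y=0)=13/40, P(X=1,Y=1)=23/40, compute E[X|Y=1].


P(Y=1) = 24/40
E[X|Y=1] = (0*1 + 1*23)/24 = 23/24

23/24


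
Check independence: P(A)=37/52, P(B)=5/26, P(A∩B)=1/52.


P(A)*P(B) = 37/52*5/26 = 185/1352
P(A∩B) = 1/52 != 185/1352, so not independent

No, A and B are not independent


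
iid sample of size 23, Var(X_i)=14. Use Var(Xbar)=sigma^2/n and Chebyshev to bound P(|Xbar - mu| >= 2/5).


Var(Xbar) = Var(X)/n = 14/23
Chebyshev: P(|Xbar-mu| >= 2/5) <= Var(Xbar)/(2/5)^2 = (14/23)/(4/25) = 175/46
Bound exceeds 1, so trivial bound: 1

1


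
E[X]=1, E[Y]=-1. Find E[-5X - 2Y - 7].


E[-5X - 2Y - 7] = -5*E[X] - 2*E[Y] - 7
= (-5)*(1) + (-2)*(-1) + (-7)
= -5 + 2 - 7 = -10

-10


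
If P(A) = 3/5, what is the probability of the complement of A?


P(A') = 1 - P(A) = 1 - 3/5 = 2/5

2/5


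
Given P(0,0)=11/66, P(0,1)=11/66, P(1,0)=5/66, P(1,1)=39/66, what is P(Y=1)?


P(Y=1) = P(0,1)+P(1,1) = 11/66 + 39/66 = 50/66 = 25/33

25/33


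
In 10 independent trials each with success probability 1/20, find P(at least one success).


P(at least one) = 1 - P(none)
P(none) = (1 - 1/20)^10 = (19/20)^10 = 6131066257801/10240000000000
P(at least one) = 1 - 6131066257801/10240000000000 = 4108933742199/10240000000000

4108933742199/10240000000000


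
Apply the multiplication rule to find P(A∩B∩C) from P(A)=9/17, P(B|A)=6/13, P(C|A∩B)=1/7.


P(A∩B∩C) = P(A) * P(B|A) * P(C|A∩B)
= 9/17 * 6/13 * 1/7
= 54/221 * 1/7 = 54/1547

54/1547


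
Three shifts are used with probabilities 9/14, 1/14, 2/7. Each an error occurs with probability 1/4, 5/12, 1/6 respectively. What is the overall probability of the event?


P(A) = P(A|B1)P(B1) + P(A|B2)P(B2) + P(A|B3)P(B3)
= 1/4*9/14 + 5/12*1/14 + 1/6*2/7
= 9/56 + 5/168 + 1/21 = 5/21

5/21


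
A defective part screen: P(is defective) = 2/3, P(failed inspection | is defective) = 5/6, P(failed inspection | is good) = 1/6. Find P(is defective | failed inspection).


P(A) = P(A|B)P(B) + P(A|B')P(B') = 5/6*2/3 + 1/6*1/3 = 11/18
P(B|A) = P(A|B)P(B)/P(A) = (5/9)/(11/18) = 10/11

10/11


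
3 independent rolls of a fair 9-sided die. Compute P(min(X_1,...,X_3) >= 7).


P(min >= 7) = P(all X_i >= 7) = (P(X_1 >= 7))^3
= (3/9)^3 = (1/3)^3 = 1/27

1/27


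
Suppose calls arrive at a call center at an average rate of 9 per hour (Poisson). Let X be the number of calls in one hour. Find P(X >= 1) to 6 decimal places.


P(X>=1) = 1 - P(X<=0) = 1 - (e^(-9)*9^0/0!)
≈ 1 - 0.0001234098 = 0.9998765902
≈ 0.999877

0.999877


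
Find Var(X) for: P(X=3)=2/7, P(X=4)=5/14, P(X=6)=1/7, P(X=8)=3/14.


E[X] = 34/7, E[X^2] = 190/7
Var(X) = E[X^2] - (E[X])^2 = 190/7 - (34/7)^2 = 174/49

174/49


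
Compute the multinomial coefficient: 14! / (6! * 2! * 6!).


14! = 87178291200
Denominator: 6!=720 * 2!=2 * 6!=720
Coefficient = 87178291200 / 1036800 = 84084

84084


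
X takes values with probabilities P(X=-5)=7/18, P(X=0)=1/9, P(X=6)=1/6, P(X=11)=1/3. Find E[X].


E[X] = sum(x * P(x))
= -5*7/18 + 0*1/9 + 6*1/6 + 11*1/3
= 49/18

49/18


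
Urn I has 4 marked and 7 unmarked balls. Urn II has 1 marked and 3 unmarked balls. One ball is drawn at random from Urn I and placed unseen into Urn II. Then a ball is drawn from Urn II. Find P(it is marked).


P(transfer marked) = 4/11; P(transfer unmarked) = 7/11
If marked transferred: Urn II has 2 marked of 5, so P(marked|marked moved) = 2/5
If unmarked transferred: Urn II has 1 marked of 5, so P(marked|unmarked moved) = 1/5
By total probability: P(marked) = 4/11*2/5 + 7/11*1/5 = 3/11

3/11


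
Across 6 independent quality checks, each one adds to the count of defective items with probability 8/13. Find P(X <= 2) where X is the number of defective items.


P(X<=2) = P(X=0) + P(X=1) + P(X=2)
= 15625/4826809 + 150000/4826809 + 600000/4826809
= 765625/4826809

765625/4826809


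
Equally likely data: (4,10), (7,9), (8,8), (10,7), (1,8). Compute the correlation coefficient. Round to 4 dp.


Cov(X,Y) = -1.4000, Var(X) = 10.0000, Var(Y) = 1.0400
rho = Cov/(sqrt(VarX)*sqrt(VarY)) = -0.4341

-0.4341


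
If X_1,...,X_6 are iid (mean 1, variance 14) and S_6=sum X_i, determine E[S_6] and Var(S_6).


E[S_n] = n*mu = 6*1 = 6
Var(S_n) = n*sigma^2 = 6*14 = 84

E[S_6]=6, Var(S_6)=84


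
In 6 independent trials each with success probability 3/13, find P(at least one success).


P(at least one) = 1 - P(none)
P(none) = (1 - 3/13)^6 = (10/13)^6 = 1000000/4826809
P(at least one) = 1 - 1000000/4826809 = 3826809/4826809

3826809/4826809


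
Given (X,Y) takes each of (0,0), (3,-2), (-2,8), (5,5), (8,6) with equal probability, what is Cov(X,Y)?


E[X]=14/5, E[Y]=17/5, E[XY]=51/5
Cov(X,Y) = E[XY] - E[X]E[Y] = 51/5 - 14/5*17/5 = 17/25

17/25


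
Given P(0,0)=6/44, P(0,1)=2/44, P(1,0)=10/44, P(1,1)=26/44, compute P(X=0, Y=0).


Read from table: P(X=0, Y=0) = 6/44 = 3/22

3/22


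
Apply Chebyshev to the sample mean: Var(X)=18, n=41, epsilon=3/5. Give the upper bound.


Var(Xbar) = Var(X)/n = 18/41
Chebyshev: P(|Xbar-mu| >= 3/5) <= Var(Xbar)/(3/5)^2 = (18/41)/(9/25) = 50/41
Bound exceeds 1, so trivial bound: 1

1


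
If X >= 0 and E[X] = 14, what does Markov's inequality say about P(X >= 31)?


Markov: P(X >= a) <= E[X]/a
P(X >= 31) <= 14/31

14/31


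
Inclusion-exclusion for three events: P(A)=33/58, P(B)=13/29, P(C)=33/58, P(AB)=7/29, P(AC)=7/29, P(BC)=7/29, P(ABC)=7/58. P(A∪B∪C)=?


P(A∪B∪C) = P(A)+P(B)+P(C) - P(AB)-P(AC)-P(BC) + P(ABC)
= 33/58+13/29+33/58 - 7/29-7/29-7/29 + 7/58
= 57/58

57/58


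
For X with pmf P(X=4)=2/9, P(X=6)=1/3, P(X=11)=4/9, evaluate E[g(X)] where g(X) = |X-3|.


E[|X-3|] = sum(g(x)*P(x))
= 1*2/9 + 3*1/3 + 8*4/9
= 43/9

43/9


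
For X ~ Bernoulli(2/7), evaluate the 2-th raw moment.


For Bernoulli: X in {0,1}
E[X^2] = 0^2*(1-2/7) + 1^2*2/7 = 2/7

2/7


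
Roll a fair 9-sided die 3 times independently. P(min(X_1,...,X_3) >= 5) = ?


P(min >= 5) = P(all X_i >= 5) = (P(X_1 >= 5))^3
= (5/9)^3 = 125/729

125/729


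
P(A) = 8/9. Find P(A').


P(A') = 1 - P(A) = 1 - 8/9 = 1/9

1/9


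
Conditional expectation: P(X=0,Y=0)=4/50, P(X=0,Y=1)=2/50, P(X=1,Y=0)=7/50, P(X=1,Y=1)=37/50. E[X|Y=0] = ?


P(Y=0) = 11/50
E[X|Y=0] = (0*4 + 1*7)/11 = 7/11

7/11


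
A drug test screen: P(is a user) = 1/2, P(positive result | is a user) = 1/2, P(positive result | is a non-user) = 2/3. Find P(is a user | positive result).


P(A) = P(A|B)P(B) + P(A|B')P(B') = 1/2*1/2 + 2/3*1/2 = 7/12
P(B|A) = P(A|B)P(B)/P(A) = (1/4)/(7/12) = 3/7

3/7


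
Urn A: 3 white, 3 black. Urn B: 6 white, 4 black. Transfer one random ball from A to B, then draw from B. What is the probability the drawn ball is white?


P(transfer white) = 3/6 = 1/2; P(transfer black) = 1/2
If white transferred: Urn II has 7 white of 11, so P(white|white moved) = 7/11
If black transferred: Urn II has 6 white of 11, so P(white|black moved) = 6/11
By total probability: P(white) = 1/2*7/11 + 1/2*6/11 = 13/22

13/22


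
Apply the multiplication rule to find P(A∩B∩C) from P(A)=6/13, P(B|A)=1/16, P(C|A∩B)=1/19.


P(A∩B∩C) = P(A) * P(B|A) * P(C|A∩B)
= 6/13 * 1/16 * 1/19
= 3/104 * 1/19 = 3/1976

3/1976


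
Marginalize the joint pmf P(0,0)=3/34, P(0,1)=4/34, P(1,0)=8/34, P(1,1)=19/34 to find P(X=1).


P(X=1) = P(1,0)+P(1,1) = 8/34 + 19/34 = 27/34

27/34


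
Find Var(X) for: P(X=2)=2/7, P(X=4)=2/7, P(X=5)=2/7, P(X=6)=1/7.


E[X] = 4, E[X^2] = 18
Var(X) = E[X^2] - (E[X])^2 = 18 - (4)^2 = 2

2


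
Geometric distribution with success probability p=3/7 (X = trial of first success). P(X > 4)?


P(X > 4) = P(first 4 trials all fail) = (1-p)^4 = (4/7)^4 = 256/2401

256/2401


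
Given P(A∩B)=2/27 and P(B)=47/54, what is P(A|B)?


P(A|B) = P(A∩B)/P(B) = (4/54)/(47/54) = 4/47

4/47


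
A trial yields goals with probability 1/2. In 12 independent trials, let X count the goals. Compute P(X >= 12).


P(X>=12) = P(X=12)
= 1/4096
= 1/4096

1/4096


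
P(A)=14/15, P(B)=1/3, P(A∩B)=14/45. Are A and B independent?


P(A)*P(B) = 14/15*1/3 = 14/45
P(A∩B) = 14/45, which equals P(A)P(B), so independent

Yes, A and B are independent


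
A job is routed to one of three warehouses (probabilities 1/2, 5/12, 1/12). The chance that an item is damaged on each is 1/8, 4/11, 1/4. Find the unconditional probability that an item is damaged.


P(A) = P(A|B1)P(B1) + P(A|B2)P(B2) + P(A|B3)P(B3)
= 1/8*1/2 + 4/11*5/12 + 1/4*1/12
= 1/16 + 5/33 + 1/48 = 31/132

31/132


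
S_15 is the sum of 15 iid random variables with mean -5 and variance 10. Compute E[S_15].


E[S_n] = n*E[X_1] = 15*-5 = -75

-75


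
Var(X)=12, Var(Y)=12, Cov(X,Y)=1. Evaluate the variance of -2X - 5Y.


Var(-2X - 5Y) = (-2)^2*Var(X) + (-5)^2*Var(Y) + 2*(-2)*(-5)*Cov(X,Y)
= 4*12 + 25*12 + 20*1
= 48 + 300 + 20 = 368

368


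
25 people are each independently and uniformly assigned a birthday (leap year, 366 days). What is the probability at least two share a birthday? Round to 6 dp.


P(all different) = prod((366-i)/366 for i=0..24) = 0.432316
P(at least one match) = 1 - 0.432316 = 0.567684

0.567684


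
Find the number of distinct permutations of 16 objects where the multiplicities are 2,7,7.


16! = 20922789888000
Denominator: 2!=2 * 7!=5040 * 7!=5040
Coefficient = 20922789888000 / 50803200 = 411840

411840


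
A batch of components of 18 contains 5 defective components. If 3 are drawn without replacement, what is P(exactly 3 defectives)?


P(X=3) = C(5,3)*C(13,0) / C(18,3)
= 10*1 / 816
= 10/816 = 5/408

5/408


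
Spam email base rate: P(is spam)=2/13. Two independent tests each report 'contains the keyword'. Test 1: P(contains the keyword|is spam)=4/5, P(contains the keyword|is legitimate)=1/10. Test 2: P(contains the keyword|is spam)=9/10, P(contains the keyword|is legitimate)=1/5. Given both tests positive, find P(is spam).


After test 1: P(+) = 4/5*2/13 + 1/10*11/13 = 27/130
P(B|+) = (8/65)/(27/130) = 16/27
After test 2 (use post1 as new prior): P(+) = 9/10*16/27 + 1/5*11/27 = 83/135
P(B|+,+) = (8/15)/(83/135) = 72/83

72/83


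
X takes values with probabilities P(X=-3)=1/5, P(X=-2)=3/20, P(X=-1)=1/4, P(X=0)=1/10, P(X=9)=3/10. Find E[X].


E[X] = sum(x * P(x))
= -3*1/5 - 2*3/20 - 1*1/4 + 0*1/10 + 9*3/10
= 31/20

31/20


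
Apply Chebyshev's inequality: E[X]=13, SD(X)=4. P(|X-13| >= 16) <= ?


k = 16/4 = 4
Chebyshev: P(|X-mu| >= k*sigma) <= 1/k^2 = 1/4^2 = 1/16

1/16


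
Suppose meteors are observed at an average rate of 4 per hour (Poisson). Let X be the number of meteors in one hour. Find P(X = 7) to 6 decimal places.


P(X=7) = e^(-4) * 4^7 / 7!
≈ 0.01831563889 * 16384 / 5040
≈ 0.059540

0.059540


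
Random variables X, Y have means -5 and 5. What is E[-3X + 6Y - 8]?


E[-3X + 6Y - 8] = -3*E[X] + 6*E[Y] - 8
= (-3)*(-5) + (6)*(5) + (-8)
= 15 + 30 - 8 = 37

37


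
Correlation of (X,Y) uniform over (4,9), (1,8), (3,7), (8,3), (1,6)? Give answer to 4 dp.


Cov(X,Y) = -3.4400, Var(X) = 6.6400, Var(Y) = 4.2400
rho = Cov/(sqrt(VarX)*sqrt(VarY)) = -0.6483

-0.6483


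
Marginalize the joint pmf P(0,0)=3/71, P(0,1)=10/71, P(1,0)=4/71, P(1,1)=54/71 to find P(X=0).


P(X=0) = P(0,0)+P(0,1) = 3/71 + 10/71 = 13/71

13/71


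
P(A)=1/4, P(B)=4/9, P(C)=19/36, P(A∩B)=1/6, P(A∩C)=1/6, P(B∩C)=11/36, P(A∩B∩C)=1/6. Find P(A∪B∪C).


P(A∪B∪C) = P(A)+P(B)+P(C) - P(AB)-P(AC)-P(BC) + P(ABC)
= 1/4+4/9+19/36 - 1/6-1/6-11/36 + 1/6
= 3/4

3/4


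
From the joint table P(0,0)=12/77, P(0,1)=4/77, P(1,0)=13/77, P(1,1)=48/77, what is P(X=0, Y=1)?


Read from table: P(X=0, Y=1) = 4/77

4/77


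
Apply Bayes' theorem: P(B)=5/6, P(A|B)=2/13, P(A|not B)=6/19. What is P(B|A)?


P(A) = P(A|B)P(B) + P(A|B')P(B') = 2/13*5/6 + 6/19*1/6 = 134/741
P(B|A) = P(A|B)P(B)/P(A) = (5/39)/(134/741) = 95/134

95/134


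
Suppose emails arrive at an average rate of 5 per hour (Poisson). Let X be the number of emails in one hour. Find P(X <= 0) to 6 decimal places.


P(X<=0) = e^(-5)*5^0/0!
≈ 0.0067379470
≈ 0.006738

0.006738


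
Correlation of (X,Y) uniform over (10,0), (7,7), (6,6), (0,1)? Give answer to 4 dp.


Cov(X,Y) = 1.1250, Var(X) = 13.1875, Var(Y) = 9.2500
rho = Cov/(sqrt(VarX)*sqrt(VarY)) = 0.1019

0.1019


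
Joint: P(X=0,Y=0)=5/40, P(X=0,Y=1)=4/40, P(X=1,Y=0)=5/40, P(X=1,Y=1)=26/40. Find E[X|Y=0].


P(Y=0) = 10/40
E[X|Y=0] = (0*5 + 1*5)/10 = 5/10 = 1/2

1/2


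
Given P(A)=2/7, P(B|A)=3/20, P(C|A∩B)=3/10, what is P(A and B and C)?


P(A∩B∩C) = P(A) * P(B|A) * P(C|A∩B)
= 2/7 * 3/20 * 3/10
= 3/70 * 3/10 = 9/700

9/700


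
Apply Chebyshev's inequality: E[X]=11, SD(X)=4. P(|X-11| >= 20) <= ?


k = 20/4 = 5
Chebyshev: P(|X-mu| >= k*sigma) <= 1/k^2 = 1/5^2 = 1/25

1/25


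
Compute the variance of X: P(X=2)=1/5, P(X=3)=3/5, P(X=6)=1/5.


E[X] = 17/5, E[X^2] = 67/5
Var(X) = E[X^2] - (E[X])^2 = 67/5 - (17/5)^2 = 46/25

46/25


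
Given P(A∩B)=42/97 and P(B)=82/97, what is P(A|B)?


P(A|B) = P(A∩B)/P(B) = (42/97)/(82/97) = 42/82 = 21/41

21/41


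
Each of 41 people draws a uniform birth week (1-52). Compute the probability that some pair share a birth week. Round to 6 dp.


P(all different) = prod((52-i)/52 for i=0..40) = 0.000000
P(at least one match) = 1 - 0.000000 = 1.000000

1.000000


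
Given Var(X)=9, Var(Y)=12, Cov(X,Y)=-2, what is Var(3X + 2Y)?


Var(3X + 2Y) = 3^2*Var(X) + 2^2*Var(Y) + 2*3*2*Cov(X,Y)
= 9*9 + 4*12 + 12*(-2)
= 81 + 48 - 24 = 105

105


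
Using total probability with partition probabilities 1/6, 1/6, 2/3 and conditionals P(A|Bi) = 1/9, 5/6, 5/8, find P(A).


P(A) = P(A|B1)P(B1) + P(A|B2)P(B2) + P(A|B3)P(B3)
= 1/9*1/6 + 5/6*1/6 + 5/8*2/3
= 1/54 + 5/36 + 5/12 = 31/54

31/54


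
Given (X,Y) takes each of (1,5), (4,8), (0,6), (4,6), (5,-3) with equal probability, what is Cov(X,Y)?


E[X]=14/5, E[Y]=22/5, E[XY]=46/5
Cov(X,Y) = E[XY] - E[X]E[Y] = 46/5 - 14/5*22/5 = -78/25

-78/25


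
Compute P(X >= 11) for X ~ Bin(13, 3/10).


P(X>=11) = P(X=11) + P(X=12) + P(X=13)
= 338527917/5000000000000 + 48361131/10000000000000 + 1594323/10000000000000
= 90876411/1250000000000

90876411/1250000000000
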